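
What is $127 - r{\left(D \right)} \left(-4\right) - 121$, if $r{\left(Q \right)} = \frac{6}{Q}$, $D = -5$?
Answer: $- \frac{3653}{5} \approx -730.6$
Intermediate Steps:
$127 - r{\left(D \right)} \left(-4\right) - 121 = 127 - \frac{6}{-5} \left(-4\right) - 121 = 127 - \frac{6 \left(-1\right)}{5} \left(-4\right) - 121 = 127 \left(-1\right) \left(- \frac{6}{5}\right) \left(-4\right) - 121 = 127 \cdot \frac{6}{5} \left(-4\right) - 121 = 127 \left(- \frac{24}{5}\right) - 121 = - \frac{3048}{5} - 121 = - \frac{3653}{5}$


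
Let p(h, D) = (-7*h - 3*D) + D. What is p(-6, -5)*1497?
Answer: 77844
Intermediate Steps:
p(h, D) = -7*h - 2*D
p(-6, -5)*1497 = (-7*(-6) - 2*(-5))*1497 = (42 + 10)*1497 = 52*1497 = 77844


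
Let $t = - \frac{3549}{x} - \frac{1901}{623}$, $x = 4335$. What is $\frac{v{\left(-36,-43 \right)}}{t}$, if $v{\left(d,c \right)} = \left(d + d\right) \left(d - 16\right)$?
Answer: $- \frac{187248880}{193553} \approx -967.43$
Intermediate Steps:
$v{\left(d,c \right)} = 2 d \left(-16 + d\right)$
$t = - \frac{3483954}{900235}$ ($t = - \frac{3549}{4335} - \frac{1901}{623} = \left(-3549\right) \frac{1}{4335} - \frac{1901}{623} = - \frac{1183}{1445} - \frac{1901}{623} = - \frac{3483954}{900235} \approx -3.87$)
$\frac{v{\left(-36,-43 \right)}}{t} = \frac{2 \left(-36\right) \left(-16 - 36\right)}{- \frac{3483954}{900235}} = 2 \left(-36\right) \left(-52\right) \left(- \frac{900235}{3483954}\right) = 3744 \left(- \frac{900235}{3483954}\right) = - \frac{187248880}{193553}$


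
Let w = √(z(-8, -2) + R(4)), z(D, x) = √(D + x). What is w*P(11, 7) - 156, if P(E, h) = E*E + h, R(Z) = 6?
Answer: -156 + 128*√(6 + I*√10) ≈ 167.59 + 80.055*I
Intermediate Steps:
P(E, h) = h + E² (P(E, h) = E² + h = h + E²)
w = √(6 + I*√10) (w = √(√(-8 - 2) + 6) = √(√(-10) + 6) = √(I*√10 + 6) = √(6 + I*√10) ≈ 2.5281 + 0.62543*I)
w*P(11, 7) - 156 = √(6 + I*√10)*(7 + 11²) - 156 = √(6 + I*√10)*(7 + 121) - 156 = √(6 + I*√10)*128 - 156 = 128*√(6 + I*√10) - 156 = -156 + 128*√(6 + I*√10)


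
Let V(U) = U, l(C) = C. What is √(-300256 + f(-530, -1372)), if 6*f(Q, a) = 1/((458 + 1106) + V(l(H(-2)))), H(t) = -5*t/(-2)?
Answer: I*√26271594103542/9354 ≈ 547.96*I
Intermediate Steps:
H(t) = 5*t/2 (H(t) = -5*t*(-½) = 5*t/2)
f(Q, a) = 1/9354 (f(Q, a) = 1/(6*((458 + 1106) + (5/2)*(-2))) = 1/(6*(1564 - 5)) = (⅙)/1559 = (⅙)*(1/1559) = 1/9354)
√(-300256 + f(-530, -1372)) = √(-300256 + 1/9354) = √(-2808594623/9354) = I*√26271594103542/9354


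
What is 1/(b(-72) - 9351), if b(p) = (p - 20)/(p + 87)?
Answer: -15/140357 ≈ -0.00010687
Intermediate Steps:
b(p) = (-20 + p)/(87 + p)
1/(b(-72) - 9351) = 1/((-20 - 72)/(87 - 72) - 9351) = 1/(-92/15 - 9351) = 1/(-140357/15) = -15/140357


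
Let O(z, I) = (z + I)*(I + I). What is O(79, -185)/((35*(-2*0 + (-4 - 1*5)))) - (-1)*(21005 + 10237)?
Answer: 1960402/63 ≈ 31118.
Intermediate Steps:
O(z, I) = 2*I*(I + z) (O(z, I) = (I + z)*(2*I) = 2*I*(I + z))
O(79, -185)/((35*(-2*0 + (-4 - 1*5)))) - (-1)*(21005 + 10237) = (2*(-185)*(-185 + 79))/((35*(-2*0 + (-4 - 1*5)))) - (-1)*(21005 + 10237) = (2*(-185)*(-106))/((35*(0 + (-4 - 5)))) - (-1)*31242 = 39220/((35*(0 - 9))) - 1*(-31242) = 39220/((35*(-9))) + 31242 = 39220/(-315) + 31242 = 39220*(-1/315) + 31242 = -7844/63 + 31242 = 1960402/63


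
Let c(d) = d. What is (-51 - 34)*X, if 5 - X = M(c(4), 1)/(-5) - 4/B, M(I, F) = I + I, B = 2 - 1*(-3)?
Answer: -629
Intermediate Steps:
B = 5 (B = 2 + 3 = 5)
M(I, F) = 2*I
X = 37/5 (X = 5 - ((2*4)/(-5) - 4/5) = 5 - (8*(-⅕) - 4*⅕) = 5 - (-8/5 - ⅘) = 5 - 1*(-12/5) = 5 + 12/5 = 37/5 ≈ 7.4000)
(-51 - 34)*X = (-51 - 34)*(37/5) = -85*37/5 = -629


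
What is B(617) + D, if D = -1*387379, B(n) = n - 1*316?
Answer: -387078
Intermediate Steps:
B(n) = -316 + n (B(n) = n - 316 = -316 + n)
D = -387379
B(617) + D = (-316 + 617) - 387379 = 301 - 387379 = -387078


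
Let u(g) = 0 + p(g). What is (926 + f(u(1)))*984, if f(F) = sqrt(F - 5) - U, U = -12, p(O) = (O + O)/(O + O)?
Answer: 922992 + 1968*I ≈ 9.2299e+5 + 1968.0*I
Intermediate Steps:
p(O) = 1 (p(O) = (2*O)/((2*O)) = (2*O)*(1/(2*O)) = 1)
u(g) = 1 (u(g) = 0 + 1 = 1)
f(F) = 12 + sqrt(-5 + F) (f(F) = sqrt(F - 5) - 1*(-12) = sqrt(-5 + F) + 12 = 12 + sqrt(-5 + F))
(926 + f(u(1)))*984 = (926 + (12 + sqrt(-5 + 1)))*984 = (926 + (12 + sqrt(-4)))*984 = (926 + (12 + 2*I))*984 = (938 + 2*I)*984 = 922992 + 1968*I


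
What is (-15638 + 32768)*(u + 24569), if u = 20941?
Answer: 779586300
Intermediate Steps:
(-15638 + 32768)*(u + 24569) = (-15638 + 32768)*(20941 + 24569) = 17130*45510 = 779586300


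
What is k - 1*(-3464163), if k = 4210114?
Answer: 7674277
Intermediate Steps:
k - 1*(-3464163) = 4210114 - 1*(-3464163) = 4210114 + 3464163 = 7674277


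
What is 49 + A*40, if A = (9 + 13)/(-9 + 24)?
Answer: 323/3 ≈ 107.67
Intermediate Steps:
A = 22/15 ≈ 1.4667
49 + A*40 = 49 + (22/15)*40 = 49 + 176/3 = 323/3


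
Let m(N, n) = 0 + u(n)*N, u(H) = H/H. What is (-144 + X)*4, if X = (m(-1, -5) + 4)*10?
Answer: -456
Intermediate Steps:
u(H) = 1
m(N, n) = N (m(N, n) = 0 + 1*N = 0 + N = N)
X = 30 (X = (-1 + 4)*10 = 3*10 = 30)
(-144 + X)*4 = (-144 + 30)*4 = -114*4 = -456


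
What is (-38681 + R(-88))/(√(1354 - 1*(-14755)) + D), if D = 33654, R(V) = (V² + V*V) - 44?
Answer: -782017998/1132575607 + 23237*√16109/1132575607 ≈ -0.68787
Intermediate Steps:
R(V) = -44 + 2*V² (R(V) = (V² + V²) - 44 = 2*V² - 44 = -44 + 2*V²)
(-38681 + R(-88))/(√(1354 - 1*(-14755)) + D) = (-38681 + (-44 + 2*(-88)²))/(√(1354 - 1*(-14755)) + 33654) = (-38681 + (-44 + 2*7744))/(√(1354 + 14755) + 33654) = (-38681 + (-44 + 15488))/(√16109 + 33654) = (-38681 + 15444)/(33654 + √16109) = -23237/(33654 + √16109)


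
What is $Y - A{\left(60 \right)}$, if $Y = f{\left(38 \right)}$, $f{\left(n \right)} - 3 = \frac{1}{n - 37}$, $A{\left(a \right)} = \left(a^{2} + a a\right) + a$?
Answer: $-7256$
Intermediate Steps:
$A{\left(a \right)} = a + 2 a^{2}$ ($A{\left(a \right)} = \left(a^{2} + a^{2}\right) + a = 2 a^{2} + a = a + 2 a^{2}$)
$f{\left(n \right)} = 3 + \frac{1}{-37 + n}$ ($f{\left(n \right)} = 3 + \frac{1}{n - 37} = 3 + \frac{1}{-37 + n}$)
$Y = 4$ ($Y = \frac{-110 + 3 \cdot 38}{-37 + 38} = \frac{-110 + 114}{1} = 1 \cdot 4 = 4$)
$Y - A{\left(60 \right)} = 4 - 60 \left(1 + 2 \cdot 60\right) = 4 - 60 \left(1 + 120\right) = 4 - 60 \cdot 121 = 4 - 7260 = -7256$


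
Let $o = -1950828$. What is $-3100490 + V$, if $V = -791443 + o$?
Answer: $-5842761$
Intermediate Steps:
$V = -2742271$ ($V = -791443 - 1950828 = -2742271$)
$-3100490 + V = -3100490 - 2742271 = -5842761$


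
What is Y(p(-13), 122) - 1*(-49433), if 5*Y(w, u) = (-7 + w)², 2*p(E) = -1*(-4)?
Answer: 49438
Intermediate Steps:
p(E) = 2 (p(E) = (-1*(-4))/2 = (½)*4 = 2)
Y(w, u) = (-7 + w)²/5
Y(p(-13), 122) - 1*(-49433) = (-7 + 2)²/5 - 1*(-49433) = (⅕)*(-5)² + 49433 = (⅕)*25 + 49433 = 5 + 49433 = 49438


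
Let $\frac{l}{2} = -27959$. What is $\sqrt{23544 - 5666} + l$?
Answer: $-55918 + \sqrt{17878} \approx -55784.0$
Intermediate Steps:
$l = -55918$ ($l = 2 \left(-27959\right) = -55918$)
$\sqrt{23544 - 5666} + l = \sqrt{23544 - 5666} - 55918 = \sqrt{17878} - 55918 = -55918 + \sqrt{17878}$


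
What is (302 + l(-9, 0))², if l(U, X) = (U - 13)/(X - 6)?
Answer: 840889/9 ≈ 93432.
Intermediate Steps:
l(U, X) = (-13 + U)/(-6 + X)
(302 + l(-9, 0))² = (302 + (-13 - 9)/(-6 + 0))² = (302 - 22/(-6))² = (302 - ⅙*(-22))² = (302 + 11/3)² = (917/3)² = 840889/9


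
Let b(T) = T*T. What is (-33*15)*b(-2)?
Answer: -1980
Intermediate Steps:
b(T) = T²
(-33*15)*b(-2) = -33*15*(-2)² = -495*4 = -1980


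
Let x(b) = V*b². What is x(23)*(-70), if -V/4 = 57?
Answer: 8442840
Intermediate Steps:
V = -228 (V = -4*57 = -228)
x(b) = -228*b²
x(23)*(-70) = -228*23²*(-70) = -228*529*(-70) = -120612*(-70) = 8442840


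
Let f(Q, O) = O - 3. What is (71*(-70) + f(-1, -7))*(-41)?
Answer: 204180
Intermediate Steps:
f(Q, O) = -3 + O
(71*(-70) + f(-1, -7))*(-41) = (71*(-70) + (-3 - 7))*(-41) = (-4970 - 10)*(-41) = -4980*(-41) = 204180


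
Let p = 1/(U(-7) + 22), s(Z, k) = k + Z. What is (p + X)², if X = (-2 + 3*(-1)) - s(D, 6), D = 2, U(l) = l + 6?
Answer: 73984/441 ≈ 167.76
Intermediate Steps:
U(l) = 6 + l
s(Z, k) = Z + k
p = 1/21 (p = 1/((6 - 7) + 22) = 1/(-1 + 22) = 1/21 ≈ 0.047619)
X = -13 (X = (-2 + 3*(-1)) - (2 + 6) = (-2 - 3) - 1*8 = -5 - 8 = -13)
(p + X)² = (1/21 - 13)² = (-272/21)² = 73984/441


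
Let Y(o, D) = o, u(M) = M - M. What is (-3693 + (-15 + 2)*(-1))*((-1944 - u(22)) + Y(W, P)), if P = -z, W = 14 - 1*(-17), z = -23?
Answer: 7039840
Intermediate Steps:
W = 31 (W = 14 + 17 = 31)
u(M) = 0
P = 23 (P = -1*(-23) = 23)
(-3693 + (-15 + 2)*(-1))*((-1944 - u(22)) + Y(W, P)) = (-3693 + (-15 + 2)*(-1))*((-1944 - 1*0) + 31) = (-3693 - 13*(-1))*((-1944 + 0) + 31) = (-3693 + 13)*(-1944 + 31) = -3680*(-1913) = 7039840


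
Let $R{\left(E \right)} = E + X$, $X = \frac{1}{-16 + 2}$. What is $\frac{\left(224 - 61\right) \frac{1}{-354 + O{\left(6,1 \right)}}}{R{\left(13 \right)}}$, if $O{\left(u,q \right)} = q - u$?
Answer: $- \frac{2282}{64979} \approx -0.035119$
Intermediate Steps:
$X = - \frac{1}{14}$ ($X = \frac{1}{-14} = - \frac{1}{14} \approx -0.071429$)
$R{\left(E \right)} = - \frac{1}{14} + E$ ($R{\left(E \right)} = E - \frac{1}{14} = - \frac{1}{14} + E$)
$\frac{\left(224 - 61\right) \frac{1}{-354 + O{\left(6,1 \right)}}}{R{\left(13 \right)}} = \frac{\left(224 - 61\right) \frac{1}{-354 + \left(1 - 6\right)}}{- \frac{1}{14} + 13} = \frac{163 \frac{1}{-354 + \left(1 - 6\right)}}{\frac{181}{14}} = \frac{163}{-354 - 5} \cdot \frac{14}{181} = \frac{163}{-359} \cdot \frac{14}{181} = 163 \left(- \frac{1}{359}\right) \frac{14}{181} = \left(- \frac{163}{359}\right) \frac{14}{181} = - \frac{2282}{64979}$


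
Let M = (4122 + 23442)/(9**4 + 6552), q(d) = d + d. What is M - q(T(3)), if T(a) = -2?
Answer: 26672/4371 ≈ 6.1020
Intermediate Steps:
q(d) = 2*d
M = 9188/4371 (M = 27564/(6561 + 6552) = 27564/13113 = 27564*(1/13113) = 9188/4371 ≈ 2.1020)
M - q(T(3)) = 9188/4371 - 2*(-2) = 9188/4371 - 1*(-4) = 9188/4371 + 4 = 26672/4371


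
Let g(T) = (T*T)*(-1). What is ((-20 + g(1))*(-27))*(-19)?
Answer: -10773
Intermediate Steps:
g(T) = -T² (g(T) = T²*(-1) = -T²)
((-20 + g(1))*(-27))*(-19) = ((-20 - 1*1²)*(-27))*(-19) = ((-20 - 1*1)*(-27))*(-19) = ((-20 - 1)*(-27))*(-19) = -21*(-27)*(-19) = 567*(-19) = -10773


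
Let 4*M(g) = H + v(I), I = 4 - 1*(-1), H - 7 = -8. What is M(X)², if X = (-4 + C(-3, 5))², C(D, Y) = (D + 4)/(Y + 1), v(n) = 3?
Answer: ¼ ≈ 0.25000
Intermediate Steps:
H = -1 (H = 7 - 8 = -1)
I = 5 (I = 4 + 1 = 5)
C(D, Y) = (4 + D)/(1 + Y)
X = 529/36 (X = (-4 + (4 - 3)/(1 + 5))² = (-4 + 1/6)² = (-4 + (⅙)*1)² = (-4 + ⅙)² = (-23/6)² = 529/36 ≈ 14.694)
M(g) = ½ (M(g) = (-1 + 3)/4 = (¼)*2 = ½)
M(X)² = (½)² = ¼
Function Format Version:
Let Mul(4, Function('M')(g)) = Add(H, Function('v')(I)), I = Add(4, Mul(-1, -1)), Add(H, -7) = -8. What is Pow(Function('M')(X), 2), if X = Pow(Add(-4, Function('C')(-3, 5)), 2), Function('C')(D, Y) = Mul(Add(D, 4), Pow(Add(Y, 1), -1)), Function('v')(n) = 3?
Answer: Rational(1, 4) ≈ 0.25000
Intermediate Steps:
H = -1 (H = Add(7, -8) = -1)
I = 5 (I = Add(4, 1) = 5)
Function('C')(D, Y) = Mul(Pow(Add(1, Y), -1), Add(4, D)) (Function('C')(D, Y) = Mul(Add(4, D), Pow(Add(1, Y), -1)) = Mul(Pow(Add(1, Y), -1), Add(4, D)))
X = Rational(529, 36) (X = Pow(Add(-4, Mul(Pow(Add(1, 5), -1), Add(4, -3))), 2) = Pow(Add(-4, Mul(Pow(6, -1), 1)), 2) = Pow(Add(-4, Mul(Rational(1, 6), 1)), 2) = Pow(Add(-4, Rational(1, 6)), 2) = Pow(Rational(-23, 6), 2) = Rational(529, 36) ≈ 14.694)
Function('M')(g) = Rational(1, 2) (Function('M')(g) = Mul(Rational(1, 4), Add(-1, 3)) = Mul(Rational(1, 4), 2) = Rational(1, 2))
Pow(Function('M')(X), 2) = Pow(Rational(1, 2), 2) = Rational(1, 4)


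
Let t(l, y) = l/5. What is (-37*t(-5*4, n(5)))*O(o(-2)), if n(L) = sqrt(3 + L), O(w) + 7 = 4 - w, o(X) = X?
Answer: -148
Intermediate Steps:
O(w) = -3 - w (O(w) = -7 + (4 - w) = -3 - w)
t(l, y) = l/5 (t(l, y) = l*(1/5) = l/5)
(-37*t(-5*4, n(5)))*O(o(-2)) = (-37*(-5*4)/5)*(-3 - 1*(-2)) = (-37*(-20)/5)*(-3 + 2) = -37*(-4)*(-1) = 148*(-1) = -148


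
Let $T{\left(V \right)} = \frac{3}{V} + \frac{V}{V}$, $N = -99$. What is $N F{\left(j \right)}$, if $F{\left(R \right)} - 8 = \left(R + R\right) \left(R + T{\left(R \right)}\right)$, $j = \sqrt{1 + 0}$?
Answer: $-1782$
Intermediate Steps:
$T{\left(V \right)} = 1 + \frac{3}{V}$ ($T{\left(V \right)} = \frac{3}{V} + 1 = 1 + \frac{3}{V}$)
$j = 1$ ($j = \sqrt{1} = 1$)
$F{\left(R \right)} = 8 + 2 R \left(R + \frac{3 + R}{R}\right)$ ($F{\left(R \right)} = 8 + \left(R + R\right) \left(R + \frac{3 + R}{R}\right) = 8 + 2 R \left(R + \frac{3 + R}{R}\right)$)
$N F{\left(j \right)} = - 99 \left(14 + 2 \cdot 1 + 2 \cdot 1^{2}\right) = - 99 \left(14 + 2 + 2 \cdot 1\right) = - 99 \left(14 + 2 + 2\right) = \left(-99\right) 18 = -1782$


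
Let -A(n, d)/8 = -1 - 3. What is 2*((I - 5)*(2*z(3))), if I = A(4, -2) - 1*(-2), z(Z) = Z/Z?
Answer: 116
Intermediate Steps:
A(n, d) = 32 (A(n, d) = -8*(-1 - 3) = -8*(-4) = 32)
z(Z) = 1
I = 34 (I = 32 - 1*(-2) = 32 + 2 = 34)
2*((I - 5)*(2*z(3))) = 2*((34 - 5)*(2*1)) = 2*(29*2) = 2*58 = 116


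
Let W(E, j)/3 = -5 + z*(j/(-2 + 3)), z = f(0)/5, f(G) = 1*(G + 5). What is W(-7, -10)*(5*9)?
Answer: -2025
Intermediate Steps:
f(G) = 5 + G (f(G) = 1*(5 + G) = 5 + G)
z = 1 (z = (5 + 0)/5 = 5*(1/5) = 1)
W(E, j) = -15 + 3*j (W(E, j) = 3*(-5 + 1*(j/(-2 + 3))) = 3*(-5 + 1*(j/1)) = 3*(-5 + 1*(1*j)) = 3*(-5 + 1*j) = 3*(-5 + j) = -15 + 3*j)
W(-7, -10)*(5*9) = (-15 + 3*(-10))*(5*9) = (-15 - 30)*45 = -45*45 = -2025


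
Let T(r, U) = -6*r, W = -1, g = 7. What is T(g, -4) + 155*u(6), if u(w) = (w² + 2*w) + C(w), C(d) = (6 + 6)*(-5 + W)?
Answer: -3762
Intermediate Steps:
C(d) = -72 (C(d) = (6 + 6)*(-5 - 1) = 12*(-6) = -72)
u(w) = -72 + w² + 2*w (u(w) = (w² + 2*w) - 72 = -72 + w² + 2*w)
T(g, -4) + 155*u(6) = -6*7 + 155*(-72 + 6² + 2*6) = -42 + 155*(-72 + 36 + 12) = -42 + 155*(-24) = -42 - 3720 = -3762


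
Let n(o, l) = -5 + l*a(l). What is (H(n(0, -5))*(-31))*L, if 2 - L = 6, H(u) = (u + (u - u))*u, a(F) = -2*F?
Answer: 375100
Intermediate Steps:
n(o, l) = -5 - 2*l² (n(o, l) = -5 + l*(-2*l) = -5 - 2*l²)
H(u) = u² (H(u) = (u + 0)*u = u*u = u²)
L = -4 (L = 2 - 1*6 = 2 - 6 = -4)
(H(n(0, -5))*(-31))*L = ((-5 - 2*(-5)²)²*(-31))*(-4) = ((-5 - 2*25)²*(-31))*(-4) = ((-5 - 50)²*(-31))*(-4) = ((-55)²*(-31))*(-4) = (3025*(-31))*(-4) = -93775*(-4) = 375100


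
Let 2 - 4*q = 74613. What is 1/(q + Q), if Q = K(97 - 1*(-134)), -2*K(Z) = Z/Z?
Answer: -4/74613 ≈ -5.3610e-5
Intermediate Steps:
K(Z) = -1/2 (K(Z) = -Z/(2*Z) = -1/2*1 = -1/2)
q = -74611/4 (q = 1/2 - 1/4*74613 = 1/2 - 74613/4 = -74611/4 ≈ -18653.)
Q = -1/2 ≈ -0.50000
1/(q + Q) = 1/(-74611/4 - 1/2) = 1/(-74613/4) = -4/74613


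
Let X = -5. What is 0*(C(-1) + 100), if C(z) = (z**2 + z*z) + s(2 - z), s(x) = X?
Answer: 0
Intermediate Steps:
s(x) = -5
C(z) = -5 + 2*z**2 (C(z) = (z**2 + z*z) - 5 = (z**2 + z**2) - 5 = 2*z**2 - 5 = -5 + 2*z**2)
0*(C(-1) + 100) = 0*((-5 + 2*(-1)**2) + 100) = 0*((-5 + 2*1) + 100) = 0*((-5 + 2) + 100) = 0*(-3 + 100) = 0*97 = 0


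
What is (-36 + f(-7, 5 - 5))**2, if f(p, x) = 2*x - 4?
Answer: 1600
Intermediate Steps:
f(p, x) = -4 + 2*x
(-36 + f(-7, 5 - 5))**2 = (-36 + (-4 + 2*(5 - 5)))**2 = (-36 + (-4 + 2*0))**2 = (-36 + (-4 + 0))**2 = (-36 - 4)**2 = (-40)**2 = 1600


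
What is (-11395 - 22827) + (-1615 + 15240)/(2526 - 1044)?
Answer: -50703379/1482 ≈ -34213.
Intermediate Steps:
(-11395 - 22827) + (-1615 + 15240)/(2526 - 1044) = -34222 + 13625/1482 = -50703379/1482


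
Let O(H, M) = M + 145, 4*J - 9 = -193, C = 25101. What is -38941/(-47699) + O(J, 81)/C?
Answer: 988238015/1197292599 ≈ 0.82539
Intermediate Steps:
J = -46 (J = 9/4 + (¼)*(-193) = 9/4 - 193/4 = -46)
O(H, M) = 145 + M
-38941/(-47699) + O(J, 81)/C = -38941/(-47699) + (145 + 81)/25101 = -38941*(-1/47699) + 226*(1/25101) = 38941/47699 + 226/25101 = 988238015/1197292599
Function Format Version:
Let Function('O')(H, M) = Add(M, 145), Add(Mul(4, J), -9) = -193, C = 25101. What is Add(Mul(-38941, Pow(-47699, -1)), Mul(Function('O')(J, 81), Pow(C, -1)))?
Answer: Rational(988238015, 1197292599) ≈ 0.82539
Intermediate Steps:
J = -46 (J = Add(Rational(9, 4), Mul(Rational(1, 4), -193)) = Add(Rational(9, 4), Rational(-193, 4)) = -46)
Function('O')(H, M) = Add(145, M)
Add(Mul(-38941, Pow(-47699, -1)), Mul(Function('O')(J, 81), Pow(C, -1))) = Add(Mul(-38941, Pow(-47699, -1)), Mul(Add(145, 81), Pow(25101, -1))) = Add(Mul(-38941, Rational(-1, 47699)), Mul(226, Rational(1, 25101))) = Add(Rational(38941, 47699), Rational(226, 25101)) = Rational(988238015, 1197292599)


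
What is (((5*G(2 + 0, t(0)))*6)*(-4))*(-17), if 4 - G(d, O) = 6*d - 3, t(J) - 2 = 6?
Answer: -10200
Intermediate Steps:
t(J) = 8 (t(J) = 2 + 6 = 8)
G(d, O) = 7 - 6*d (G(d, O) = 4 - (6*d - 3) = 4 - (-3 + 6*d) = 4 + (3 - 6*d) = 7 - 6*d)
(((5*G(2 + 0, t(0)))*6)*(-4))*(-17) = (((5*(7 - 6*(2 + 0)))*6)*(-4))*(-17) = (((5*(7 - 6*2))*6)*(-4))*(-17) = (((5*(7 - 12))*6)*(-4))*(-17) = (((5*(-5))*6)*(-4))*(-17) = (-25*6*(-4))*(-17) = -150*(-4)*(-17) = 600*(-17) = -10200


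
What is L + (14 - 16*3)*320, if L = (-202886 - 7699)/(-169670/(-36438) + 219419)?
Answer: -43498590652595/3997679596 ≈ -10881.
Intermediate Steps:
L = -3836648115/3997679596 (L = -210585/(-169670*(-1/36438) + 219419) = -210585/(84835/18219 + 219419) = -210585/3997679596/18219 = -210585*18219/3997679596 = -3836648115/3997679596 ≈ -0.95972)
L + (14 - 16*3)*320 = -3836648115/3997679596 + (14 - 16*3)*320 = -3836648115/3997679596 + (14 - 48)*320 = -3836648115/3997679596 - 34*320 = -3836648115/3997679596 - 10880 = -43498590652595/3997679596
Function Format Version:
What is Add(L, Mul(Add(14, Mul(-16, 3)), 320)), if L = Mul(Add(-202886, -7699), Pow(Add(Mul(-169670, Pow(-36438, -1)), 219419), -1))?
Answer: Rational(-43498590652595, 3997679596) ≈ -10881.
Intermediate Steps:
L = Rational(-3836648115, 3997679596) (L = Mul(-210585, Pow(Add(Mul(-169670, Rational(-1, 36438)), 219419), -1)) = Mul(-210585, Pow(Add(Rational(84835, 18219), 219419), -1)) = Mul(-210585, Pow(Rational(3997679596, 18219), -1)) = Mul(-210585, Rational(18219, 3997679596)) = Rational(-3836648115, 3997679596) ≈ -0.95972)
Add(L, Mul(Add(14, Mul(-16, 3)), 320)) = Add(Rational(-3836648115, 3997679596), Mul(Add(14, Mul(-16, 3)), 320)) = Add(Rational(-3836648115, 3997679596), Mul(Add(14, -48), 320)) = Add(Rational(-3836648115, 3997679596), Mul(-34, 320)) = Add(Rational(-3836648115, 3997679596), -10880) = Rational(-43498590652595, 3997679596)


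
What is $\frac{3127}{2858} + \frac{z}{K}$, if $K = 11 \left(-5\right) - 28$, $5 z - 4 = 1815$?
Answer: $- \frac{3900997}{1186070} \approx -3.289$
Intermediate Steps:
$z = \frac{1819}{5}$ ($z = \frac{4}{5} + \frac{1}{5} \cdot 1815 = \frac{4}{5} + 363 = \frac{1819}{5} \approx 363.8$)
$K = -83$ ($K = -55 - 28 = -83$)
$\frac{3127}{2858} + \frac{z}{K} = \frac{3127}{2858} + \frac{1819}{5 \left(-83\right)} = 3127 \cdot \frac{1}{2858} + \frac{1819}{5} \left(- \frac{1}{83}\right) = \frac{3127}{2858} - \frac{1819}{415} = - \frac{3900997}{1186070}$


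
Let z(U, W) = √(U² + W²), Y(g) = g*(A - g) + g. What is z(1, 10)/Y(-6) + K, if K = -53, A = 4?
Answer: -53 - √101/66 ≈ -53.152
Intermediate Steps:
Y(g) = g + g*(4 - g) (Y(g) = g*(4 - g) + g = g + g*(4 - g))
z(1, 10)/Y(-6) + K = √(1² + 10²)/((-6*(5 - 1*(-6)))) - 53 = √(1 + 100)/((-6*(5 + 6))) - 53 = √101/((-6*11)) - 53 = √101/(-66) - 53 = √101*(-1/66) - 53 = -√101/66 - 53 = -53 - √101/66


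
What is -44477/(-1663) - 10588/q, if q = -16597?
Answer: 755792613/27600811 ≈ 27.383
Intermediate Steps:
-44477/(-1663) - 10588/q = -44477/(-1663) - 10588/(-16597) = -44477*(-1/1663) - 10588*(-1/16597) = 44477/1663 + 10588/16597 = 755792613/27600811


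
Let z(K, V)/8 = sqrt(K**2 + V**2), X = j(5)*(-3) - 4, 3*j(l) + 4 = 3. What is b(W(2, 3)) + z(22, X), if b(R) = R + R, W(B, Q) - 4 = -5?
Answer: -2 + 8*sqrt(493) ≈ 175.63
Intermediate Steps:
W(B, Q) = -1 (W(B, Q) = 4 - 5 = -1)
b(R) = 2*R
j(l) = -1/3 (j(l) = -4/3 + (1/3)*3 = -4/3 + 1 = -1/3)
X = -3 (X = -1/3*(-3) - 4 = 1 - 4 = -3)
z(K, V) = 8*sqrt(K**2 + V**2)
b(W(2, 3)) + z(22, X) = 2*(-1) + 8*sqrt(22**2 + (-3)**2) = -2 + 8*sqrt(484 + 9) = -2 + 8*sqrt(493)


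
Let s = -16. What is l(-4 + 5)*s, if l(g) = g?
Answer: -16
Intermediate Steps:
l(-4 + 5)*s = (-4 + 5)*(-16) = 1*(-16) = -16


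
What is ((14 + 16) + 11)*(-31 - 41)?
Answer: -2952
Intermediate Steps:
((14 + 16) + 11)*(-31 - 41) = (30 + 11)*(-72) = 41*(-72) = -2952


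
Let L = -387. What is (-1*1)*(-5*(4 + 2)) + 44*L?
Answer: -16998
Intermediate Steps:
(-1*1)*(-5*(4 + 2)) + 44*L = (-1*1)*(-5*(4 + 2)) + 44*(-387) = -(-5)*6 - 17028 = -1*(-30) - 17028 = 30 - 17028 = -16998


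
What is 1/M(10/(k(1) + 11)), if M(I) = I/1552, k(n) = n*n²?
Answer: 9312/5 ≈ 1862.4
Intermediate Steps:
k(n) = n³
M(I) = I/1552 (M(I) = I*(1/1552) = I/1552)
1/M(10/(k(1) + 11)) = 1/((10/(1³ + 11))/1552) = 1/((10/(1 + 11))/1552) = 1/((10/12)/1552) = 1/(((1/12)*10)/1552) = 1/((1/1552)*(⅚)) = 1/(5/9312) = 9312/5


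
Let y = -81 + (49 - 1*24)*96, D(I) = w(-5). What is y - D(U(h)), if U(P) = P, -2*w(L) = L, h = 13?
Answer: 4633/2 ≈ 2316.5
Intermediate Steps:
w(L) = -L/2
D(I) = 5/2 (D(I) = -½*(-5) = 5/2)
y = 2319 (y = -81 + (49 - 24)*96 = -81 + 25*96 = -81 + 2400 = 2319)
y - D(U(h)) = 2319 - 1*5/2 = 2319 - 5/2 = 4633/2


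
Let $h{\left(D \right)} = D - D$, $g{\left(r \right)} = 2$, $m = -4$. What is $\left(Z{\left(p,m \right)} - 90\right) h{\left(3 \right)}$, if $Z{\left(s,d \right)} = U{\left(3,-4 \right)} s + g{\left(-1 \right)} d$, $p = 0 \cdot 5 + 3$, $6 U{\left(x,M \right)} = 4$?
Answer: $0$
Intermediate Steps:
$U{\left(x,M \right)} = \frac{2}{3}$ ($U{\left(x,M \right)} = \frac{1}{6} \cdot 4 = \frac{2}{3}$)
$h{\left(D \right)} = 0$
$p = 3$ ($p = 0 + 3 = 3$)
$Z{\left(s,d \right)} = 2 d + \frac{2 s}{3}$ ($Z{\left(s,d \right)} = \frac{2 s}{3} + 2 d = 2 d + \frac{2 s}{3}$)
$\left(Z{\left(p,m \right)} - 90\right) h{\left(3 \right)} = \left(\left(2 \left(-4\right) + \frac{2}{3} \cdot 3\right) - 90\right) 0 = \left(\left(-8 + 2\right) - 90\right) 0 = \left(-6 - 90\right) 0 = \left(-96\right) 0 = 0$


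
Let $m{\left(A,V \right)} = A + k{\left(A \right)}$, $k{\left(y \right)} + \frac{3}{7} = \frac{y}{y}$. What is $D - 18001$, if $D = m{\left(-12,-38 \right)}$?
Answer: $- \frac{126087}{7} \approx -18012.0$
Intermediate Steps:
$k{\left(y \right)} = \frac{4}{7}$ ($k{\left(y \right)} = - \frac{3}{7} + \frac{y}{y} = - \frac{3}{7} + 1 = \frac{4}{7}$)
$m{\left(A,V \right)} = \frac{4}{7} + A$ ($m{\left(A,V \right)} = A + \frac{4}{7} = \frac{4}{7} + A$)
$D = - \frac{80}{7}$ ($D = \frac{4}{7} - 12 = - \frac{80}{7} \approx -11.429$)
$D - 18001 = - \frac{80}{7} - 18001 = - \frac{126087}{7}$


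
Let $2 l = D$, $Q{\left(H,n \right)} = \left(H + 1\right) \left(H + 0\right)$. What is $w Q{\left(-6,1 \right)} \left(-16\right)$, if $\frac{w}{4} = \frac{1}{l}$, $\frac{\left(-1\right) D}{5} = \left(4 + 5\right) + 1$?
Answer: $\frac{384}{5} \approx 76.8$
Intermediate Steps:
$Q{\left(H,n \right)} = H \left(1 + H\right)$ ($Q{\left(H,n \right)} = \left(1 + H\right) H = H \left(1 + H\right)$)
$D = -50$ ($D = - 5 \left(\left(4 + 5\right) + 1\right) = - 5 \left(9 + 1\right) = \left(-5\right) 10 = -50$)
$l = -25$ ($l = \frac{1}{2} \left(-50\right) = -25$)
$w = - \frac{4}{25}$ ($w = \frac{4}{-25} = 4 \left(- \frac{1}{25}\right) = - \frac{4}{25} \approx -0.16$)
$w Q{\left(-6,1 \right)} \left(-16\right) = - \frac{4 \left(- 6 \left(1 - 6\right)\right)}{25} \left(-16\right) = - \frac{4 \left(\left(-6\right) \left(-5\right)\right)}{25} \left(-16\right) = \left(- \frac{4}{25}\right) 30 \left(-16\right) = \left(- \frac{24}{5}\right) \left(-16\right) = \frac{384}{5}$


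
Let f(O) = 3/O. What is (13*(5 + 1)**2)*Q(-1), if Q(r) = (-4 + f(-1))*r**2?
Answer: -3276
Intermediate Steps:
Q(r) = -7*r**2 (Q(r) = (-4 + 3/(-1))*r**2 = (-4 + 3*(-1))*r**2 = (-4 - 3)*r**2 = -7*r**2)
(13*(5 + 1)**2)*Q(-1) = (13*(5 + 1)**2)*(-7*(-1)**2) = (13*6**2)*(-7*1) = (13*36)*(-7) = 468*(-7) = -3276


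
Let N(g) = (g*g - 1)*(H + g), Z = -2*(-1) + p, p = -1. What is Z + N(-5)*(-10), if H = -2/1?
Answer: 1681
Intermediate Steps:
Z = 1 (Z = -2*(-1) - 1 = 2 - 1 = 1)
H = -2 (H = -2*1 = -2)
N(g) = (-1 + g²)*(-2 + g) (N(g) = (g*g - 1)*(-2 + g) = (g² - 1)*(-2 + g) = (-1 + g²)*(-2 + g))
Z + N(-5)*(-10) = 1 + (2 + (-5)³ - 1*(-5) - 2*(-5)²)*(-10) = 1 + (2 - 125 + 5 - 2*25)*(-10) = 1 + (2 - 125 + 5 - 50)*(-10) = 1 - 168*(-10) = 1 + 1680 = 1681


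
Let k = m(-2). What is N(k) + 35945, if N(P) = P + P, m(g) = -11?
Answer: 35923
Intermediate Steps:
k = -11
N(P) = 2*P
N(k) + 35945 = 2*(-11) + 35945 = -22 + 35945 = 35923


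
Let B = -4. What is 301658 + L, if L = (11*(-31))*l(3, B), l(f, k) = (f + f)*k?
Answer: 309842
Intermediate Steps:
l(f, k) = 2*f*k (l(f, k) = (2*f)*k = 2*f*k)
L = 8184 (L = (11*(-31))*(2*3*(-4)) = -341*(-24) = 8184)
301658 + L = 301658 + 8184 = 309842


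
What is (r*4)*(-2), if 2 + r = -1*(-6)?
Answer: -32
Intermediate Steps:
r = 4 (r = -2 - 1*(-6) = -2 + 6 = 4)
(r*4)*(-2) = (4*4)*(-2) = 16*(-2) = -32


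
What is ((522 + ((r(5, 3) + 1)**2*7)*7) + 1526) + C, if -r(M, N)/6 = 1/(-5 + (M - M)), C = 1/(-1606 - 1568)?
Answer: 181327421/79350 ≈ 2285.2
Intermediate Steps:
C = -1/3174 (C = 1/(-3174) = -1/3174 ≈ -0.00031506)
r(M, N) = 6/5 (r(M, N) = -6/(-5 + (M - M)) = -6/(-5 + 0) = -6/(-5) = -6*(-1/5) = 6/5)
((522 + ((r(5, 3) + 1)**2*7)*7) + 1526) + C = ((522 + ((6/5 + 1)**2*7)*7) + 1526) - 1/3174 = ((522 + ((11/5)**2*7)*7) + 1526) - 1/3174 = ((522 + ((121/25)*7)*7) + 1526) - 1/3174 = ((522 + (847/25)*7) + 1526) - 1/3174 = ((522 + 5929/25) + 1526) - 1/3174 = (18979/25 + 1526) - 1/3174 = 57129/25 - 1/3174 = 181327421/79350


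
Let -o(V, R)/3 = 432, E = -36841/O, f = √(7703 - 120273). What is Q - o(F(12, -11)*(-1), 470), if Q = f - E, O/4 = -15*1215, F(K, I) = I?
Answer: 94441559/72900 + I*√112570 ≈ 1295.5 + 335.51*I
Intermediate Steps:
f = I*√112570 (f = √(-112570) = I*√112570 ≈ 335.51*I)
O = -72900 (O = 4*(-15*1215) = 4*(-18225) = -72900)
E = 36841/72900 (E = -36841/(-72900) = -36841*(-1/72900) = 36841/72900 ≈ 0.50536)
o(V, R) = -1296 (o(V, R) = -3*432 = -1296)
Q = -36841/72900 + I*√112570 (Q = I*√112570 - 1*36841/72900 = I*√112570 - 36841/72900 = -36841/72900 + I*√112570 ≈ -0.50536 + 335.51*I)
Q - o(F(12, -11)*(-1), 470) = (-36841/72900 + I*√112570) - 1*(-1296) = (-36841/72900 + I*√112570) + 1296 = 94441559/72900 + I*√112570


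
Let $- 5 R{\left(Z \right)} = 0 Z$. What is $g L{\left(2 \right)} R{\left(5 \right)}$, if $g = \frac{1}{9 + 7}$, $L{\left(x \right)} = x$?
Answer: $0$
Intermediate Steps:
$R{\left(Z \right)} = 0$ ($R{\left(Z \right)} = - \frac{0 Z}{5} = \left(- \frac{1}{5}\right) 0 = 0$)
$g = \frac{1}{16} \approx 0.0625$
$g L{\left(2 \right)} R{\left(5 \right)} = \frac{1}{16} \cdot 2 \cdot 0 = \frac{1}{8} \cdot 0 = 0$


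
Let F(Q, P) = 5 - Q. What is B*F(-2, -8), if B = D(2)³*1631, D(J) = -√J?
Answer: -22834*√2 ≈ -32292.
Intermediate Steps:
B = -3262*√2 (B = (-√2)³*1631 = -2*√2*1631 = -3262*√2 ≈ -4613.2)
B*F(-2, -8) = (-3262*√2)*(5 - 1*(-2)) = (-3262*√2)*(5 + 2) = -3262*√2*7 = -22834*√2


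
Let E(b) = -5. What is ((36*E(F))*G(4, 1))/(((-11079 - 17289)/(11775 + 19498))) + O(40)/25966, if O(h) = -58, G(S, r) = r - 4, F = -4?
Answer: -6090283237/10230604 ≈ -595.30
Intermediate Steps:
G(S, r) = -4 + r
((36*E(F))*G(4, 1))/(((-11079 - 17289)/(11775 + 19498))) + O(40)/25966 = ((36*(-5))*(-4 + 1))/(((-11079 - 17289)/(11775 + 19498))) - 58/25966 = (-180*(-3))/((-28368/31273)) - 58*1/25966 = 540/((-28368*1/31273)) - 29/12983 = 540/(-28368/31273) - 29/12983 = 540*(-31273/28368) - 29/12983 = -469095/788 - 29/12983 = -6090283237/10230604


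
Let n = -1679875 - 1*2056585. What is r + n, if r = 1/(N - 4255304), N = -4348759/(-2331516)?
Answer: -37070559325532179816/9921305012105 ≈ -3.7365e+6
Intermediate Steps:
N = 4348759/2331516 (N = -4348759*(-1/2331516) = 4348759/2331516 ≈ 1.8652)
r = -2331516/9921305012105 (r = 1/(4348759/2331516 - 4255304) = 1/(-9921305012105/2331516) = -2331516/9921305012105 ≈ -2.3500e-7)
n = -3736460 (n = -1679875 - 2056585 = -3736460)
r + n = -2331516/9921305012105 - 3736460 = -37070559325532179816/9921305012105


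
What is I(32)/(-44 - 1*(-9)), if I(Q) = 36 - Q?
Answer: -4/35 ≈ -0.11429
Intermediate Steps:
I(32)/(-44 - 1*(-9)) = (36 - 1*32)/(-44 - 1*(-9)) = (36 - 32)/(-44 + 9) = 4/(-35) = 4*(-1/35) = -4/35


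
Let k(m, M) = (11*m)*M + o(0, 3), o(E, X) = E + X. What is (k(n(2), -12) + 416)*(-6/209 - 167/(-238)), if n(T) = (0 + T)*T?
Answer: -3648775/49742 ≈ -73.354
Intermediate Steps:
n(T) = T² (n(T) = T*T = T²)
k(m, M) = 3 + 11*M*m (k(m, M) = (11*m)*M + (0 + 3) = 11*M*m + 3 = 3 + 11*M*m)
(k(n(2), -12) + 416)*(-6/209 - 167/(-238)) = ((3 + 11*(-12)*2²) + 416)*(-6/209 - 167/(-238)) = ((3 + 11*(-12)*4) + 416)*(-6*1/209 - 167*(-1/238)) = ((3 - 528) + 416)*(-6/209 + 167/238) = (-525 + 416)*(33475/49742) = -109*33475/49742 = -3648775/49742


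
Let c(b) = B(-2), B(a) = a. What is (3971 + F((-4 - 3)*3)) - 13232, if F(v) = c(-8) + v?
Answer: -9284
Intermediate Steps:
c(b) = -2
F(v) = -2 + v
(3971 + F((-4 - 3)*3)) - 13232 = (3971 + (-2 + (-4 - 3)*3)) - 13232 = (3971 + (-2 - 7*3)) - 13232 = (3971 + (-2 - 21)) - 13232 = (3971 - 23) - 13232 = 3948 - 13232 = -9284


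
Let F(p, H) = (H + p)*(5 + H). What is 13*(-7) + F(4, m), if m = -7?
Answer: -85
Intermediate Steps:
F(p, H) = (5 + H)*(H + p)
13*(-7) + F(4, m) = 13*(-7) + ((-7)**2 + 5*(-7) + 5*4 - 7*4) = -91 + (49 - 35 + 20 - 28) = -91 + 6 = -85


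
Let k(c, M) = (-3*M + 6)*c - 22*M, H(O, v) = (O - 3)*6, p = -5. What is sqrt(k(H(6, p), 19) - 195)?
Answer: I*sqrt(1531) ≈ 39.128*I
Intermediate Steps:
H(O, v) = -18 + 6*O (H(O, v) = (-3 + O)*6 = -18 + 6*O)
k(c, M) = -22*M + c*(6 - 3*M) (k(c, M) = (6 - 3*M)*c - 22*M = c*(6 - 3*M) - 22*M = -22*M + c*(6 - 3*M))
sqrt(k(H(6, p), 19) - 195) = sqrt((-22*19 + 6*(-18 + 6*6) - 3*19*(-18 + 6*6)) - 195) = sqrt((-418 + 6*(-18 + 36) - 3*19*(-18 + 36)) - 195) = sqrt((-418 + 6*18 - 3*19*18) - 195) = sqrt((-418 + 108 - 1026) - 195) = sqrt(-1336 - 195) = sqrt(-1531) = I*sqrt(1531)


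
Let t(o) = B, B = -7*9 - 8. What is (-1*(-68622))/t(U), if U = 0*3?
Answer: -68622/71 ≈ -966.51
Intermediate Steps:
U = 0
B = -71 (B = -63 - 8 = -71)
t(o) = -71
(-1*(-68622))/t(U) = -1*(-68622)/(-71) = 68622*(-1/71) = -68622/71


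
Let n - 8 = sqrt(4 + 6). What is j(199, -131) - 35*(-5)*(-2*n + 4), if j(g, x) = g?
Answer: -1901 - 350*sqrt(10) ≈ -3007.8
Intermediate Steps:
n = 8 + sqrt(10) (n = 8 + sqrt(4 + 6) = 8 + sqrt(10) ≈ 11.162)
j(199, -131) - 35*(-5)*(-2*n + 4) = 199 - 35*(-5)*(-2*(8 + sqrt(10)) + 4) = 199 - (-175)*((-16 - 2*sqrt(10)) + 4) = 199 - (-175)*(-12 - 2*sqrt(10)) = 199 - (2100 + 350*sqrt(10)) = 199 + (-2100 - 350*sqrt(10)) = -1901 - 350*sqrt(10)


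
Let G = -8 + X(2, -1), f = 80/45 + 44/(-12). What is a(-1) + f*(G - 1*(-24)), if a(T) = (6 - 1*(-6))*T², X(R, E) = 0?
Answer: -164/9 ≈ -18.222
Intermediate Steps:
a(T) = 12*T² (a(T) = (6 + 6)*T² = 12*T²)
f = -17/9 (f = 80*(1/45) + 44*(-1/12) = 16/9 - 11/3 = -17/9 ≈ -1.8889)
G = -8 (G = -8 + 0 = -8)
a(-1) + f*(G - 1*(-24)) = 12*(-1)² - 17*(-8 - 1*(-24))/9 = 12*1 - 17*(-8 + 24)/9 = 12 - 17/9*16 = 12 - 272/9 = -164/9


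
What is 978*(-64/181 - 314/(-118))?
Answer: 24098898/10679 ≈ 2256.7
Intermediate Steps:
978*(-64/181 - 314/(-118)) = 978*(-64*1/181 - 314*(-1/118)) = 978*(-64/181 + 157/59) = 978*(24641/10679) = 24098898/10679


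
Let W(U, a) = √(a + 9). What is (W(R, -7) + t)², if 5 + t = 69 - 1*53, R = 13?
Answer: (11 + √2)² ≈ 154.11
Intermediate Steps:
W(U, a) = √(9 + a)
t = 11 (t = -5 + (69 - 1*53) = -5 + (69 - 53) = -5 + 16 = 11)
(W(R, -7) + t)² = (√(9 - 7) + 11)² = (√2 + 11)² = (11 + √2)²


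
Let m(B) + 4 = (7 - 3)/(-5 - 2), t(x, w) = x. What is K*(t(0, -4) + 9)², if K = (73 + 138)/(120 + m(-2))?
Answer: 119637/808 ≈ 148.07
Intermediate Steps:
m(B) = -32/7 (m(B) = -4 + (7 - 3)/(-5 - 2) = -4 + 4/(-7) = -4 + 4*(-⅐) = -4 - 4/7 = -32/7)
K = 1477/808 (K = (73 + 138)/(120 - 32/7) = 211/(808/7) = 211*(7/808) = 1477/808 ≈ 1.8280)
K*(t(0, -4) + 9)² = 1477*(0 + 9)²/808 = (1477/808)*9² = (1477/808)*81 = 119637/808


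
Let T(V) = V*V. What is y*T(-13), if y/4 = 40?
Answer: 27040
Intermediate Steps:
y = 160 (y = 4*40 = 160)
T(V) = V**2
y*T(-13) = 160*(-13)**2 = 160*169 = 27040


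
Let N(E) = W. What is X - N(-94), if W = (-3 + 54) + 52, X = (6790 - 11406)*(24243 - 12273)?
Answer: -55253623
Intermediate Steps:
X = -55253520 (X = -4616*11970 = -55253520)
W = 103 (W = 51 + 52 = 103)
N(E) = 103
X - N(-94) = -55253520 - 1*103 = -55253520 - 103 = -55253623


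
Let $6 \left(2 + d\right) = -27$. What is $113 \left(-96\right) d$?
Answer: $70512$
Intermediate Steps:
$d = - \frac{13}{2}$ ($d = -2 + \frac{1}{6} \left(-27\right) = -2 - \frac{9}{2} = - \frac{13}{2} \approx -6.5$)
$113 \left(-96\right) d = 113 \left(-96\right) \left(- \frac{13}{2}\right) = \left(-10848\right) \left(- \frac{13}{2}\right) = 70512$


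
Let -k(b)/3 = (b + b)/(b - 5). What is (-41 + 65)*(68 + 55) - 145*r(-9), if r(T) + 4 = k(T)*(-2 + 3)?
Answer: 28639/7 ≈ 4091.3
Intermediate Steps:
k(b) = -6*b/(-5 + b) (k(b) = -3*(b + b)/(b - 5) = -3*2*b/(-5 + b) = -6*b/(-5 + b))
r(T) = -4 - 6*T/(-5 + T) (r(T) = -4 + (-6*T/(-5 + T))*(-2 + 3) = -4 - 6*T/(-5 + T)*1 = -4 - 6*T/(-5 + T))
(-41 + 65)*(68 + 55) - 145*r(-9) = (-41 + 65)*(68 + 55) - 1450*(2 - 1*(-9))/(-5 - 9) = 24*123 - 1450*(2 + 9)/(-14) = 2952 - 1450*(-1)*11/14 = 2952 - 145*(-55/7) = 2952 + 7975/7 = 28639/7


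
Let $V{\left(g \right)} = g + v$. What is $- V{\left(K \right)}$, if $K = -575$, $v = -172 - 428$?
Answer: $1175$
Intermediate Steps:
$v = -600$ ($v = -172 - 428 = -600$)
$V{\left(g \right)} = -600 + g$ ($V{\left(g \right)} = g - 600 = -600 + g$)
$- V{\left(K \right)} = - (-600 - 575) = \left(-1\right) \left(-1175\right) = 1175$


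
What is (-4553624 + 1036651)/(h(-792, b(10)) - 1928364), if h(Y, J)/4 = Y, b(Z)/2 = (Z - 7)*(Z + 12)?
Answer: 3516973/1931532 ≈ 1.8208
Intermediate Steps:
b(Z) = 2*(-7 + Z)*(12 + Z) (b(Z) = 2*((Z - 7)*(Z + 12)) = 2*((-7 + Z)*(12 + Z)) = 2*(-7 + Z)*(12 + Z))
h(Y, J) = 4*Y
(-4553624 + 1036651)/(h(-792, b(10)) - 1928364) = (-4553624 + 1036651)/(4*(-792) - 1928364) = -3516973/(-3168 - 1928364) = -3516973/(-1931532) = -3516973*(-1/1931532) = 3516973/1931532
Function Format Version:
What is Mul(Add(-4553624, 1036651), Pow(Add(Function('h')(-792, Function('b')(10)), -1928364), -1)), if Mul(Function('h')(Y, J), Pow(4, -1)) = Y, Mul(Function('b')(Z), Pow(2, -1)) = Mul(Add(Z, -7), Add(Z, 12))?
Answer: Rational(3516973, 1931532) ≈ 1.8208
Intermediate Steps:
Function('b')(Z) = Mul(2, Add(-7, Z), Add(12, Z)) (Function('b')(Z) = Mul(2, Mul(Add(Z, -7), Add(Z, 12))) = Mul(2, Mul(Add(-7, Z), Add(12, Z))) = Mul(2, Add(-7, Z), Add(12, Z)))
Function('h')(Y, J) = Mul(4, Y)
Mul(Add(-4553624, 1036651), Pow(Add(Function('h')(-792, Function('b')(10)), -1928364), -1)) = Mul(Add(-4553624, 1036651), Pow(Add(Mul(4, -792), -1928364), -1)) = Mul(-3516973, Pow(Add(-3168, -1928364), -1)) = Mul(-3516973, Pow(-1931532, -1)) = Mul(-3516973, Rational(-1, 1931532)) = Rational(3516973, 1931532)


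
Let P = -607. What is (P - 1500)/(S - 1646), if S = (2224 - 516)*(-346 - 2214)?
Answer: 2107/4374126 ≈ 0.00048170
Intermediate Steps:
S = -4372480 (S = 1708*(-2560) = -4372480)
(P - 1500)/(S - 1646) = (-607 - 1500)/(-4372480 - 1646) = -2107/(-4374126) = -2107*(-1/4374126) = 2107/4374126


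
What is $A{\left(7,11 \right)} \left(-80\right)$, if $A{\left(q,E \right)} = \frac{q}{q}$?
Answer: $-80$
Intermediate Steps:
$A{\left(q,E \right)} = 1$
$A{\left(7,11 \right)} \left(-80\right) = 1 \left(-80\right) = -80$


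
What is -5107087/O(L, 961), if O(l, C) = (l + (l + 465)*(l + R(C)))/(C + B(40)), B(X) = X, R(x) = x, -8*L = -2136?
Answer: -5112194087/899163 ≈ -5685.5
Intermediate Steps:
L = 267 (L = -⅛*(-2136) = 267)
O(l, C) = (l + (465 + l)*(C + l))/(40 + C) (O(l, C) = (l + (l + 465)*(l + C))/(C + 40) = (l + (465 + l)*(C + l))/(40 + C))
-5107087/O(L, 961) = -5107087*(40 + 961)/(267² + 465*961 + 466*267 + 961*267) = -5107087*1001/(71289 + 446865 + 124422 + 256587) = -5107087/((1/1001)*899163) = -5107087/899163/1001 = -5107087*1001/899163 = -5112194087/899163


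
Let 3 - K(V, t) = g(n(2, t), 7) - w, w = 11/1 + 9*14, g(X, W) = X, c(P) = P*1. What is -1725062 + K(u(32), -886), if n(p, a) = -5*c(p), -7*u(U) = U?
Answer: -1724912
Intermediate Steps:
c(P) = P
u(U) = -U/7
n(p, a) = -5*p
w = 137 (w = 11*1 + 126 = 11 + 126 = 137)
K(V, t) = 150 (K(V, t) = 3 - (-5*2 - 1*137) = 3 - (-10 - 137) = 3 - 1*(-147) = 3 + 147 = 150)
-1725062 + K(u(32), -886) = -1725062 + 150 = -1724912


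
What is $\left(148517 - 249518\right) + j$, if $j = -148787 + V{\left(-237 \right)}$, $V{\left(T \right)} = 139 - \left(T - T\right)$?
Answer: $-249649$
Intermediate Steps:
$V{\left(T \right)} = 139$ ($V{\left(T \right)} = 139 - 0 = 139 + 0 = 139$)
$j = -148648$ ($j = -148787 + 139 = -148648$)
$\left(148517 - 249518\right) + j = \left(148517 - 249518\right) - 148648 = -101001 - 148648 = -249649$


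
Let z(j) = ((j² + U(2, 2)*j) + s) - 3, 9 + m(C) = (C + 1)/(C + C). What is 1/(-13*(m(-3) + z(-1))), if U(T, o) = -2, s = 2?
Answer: 3/260 ≈ 0.011538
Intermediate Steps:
m(C) = -9 + (1 + C)/(2*C) (m(C) = -9 + (C + 1)/(C + C) = -9 + (1 + C)/((2*C)) = -9 + (1 + C)*(1/(2*C)) = -9 + (1 + C)/(2*C))
z(j) = -1 + j² - 2*j (z(j) = ((j² - 2*j) + 2) - 3 = (2 + j² - 2*j) - 3 = -1 + j² - 2*j)
1/(-13*(m(-3) + z(-1))) = 1/(-13*((½)*(1 - 17*(-3))/(-3) + (-1 + (-1)² - 2*(-1)))) = 1/(-13*((½)*(-⅓)*(1 + 51) + (-1 + 1 + 2))) = 1/(-13*((½)*(-⅓)*52 + 2)) = 1/(-13*(-26/3 + 2)) = 1/(-13*(-20/3)) = 1/(260/3) = 3/260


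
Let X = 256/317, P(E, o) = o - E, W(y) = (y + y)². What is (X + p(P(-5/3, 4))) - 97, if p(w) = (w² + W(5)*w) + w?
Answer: 1450043/2853 ≈ 508.25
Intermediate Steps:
W(y) = 4*y² (W(y) = (2*y)² = 4*y²)
p(w) = w² + 101*w (p(w) = (w² + (4*5²)*w) + w = (w² + (4*25)*w) + w = (w² + 100*w) + w = w² + 101*w)
X = 256/317 (X = 256*(1/317) = 256/317 ≈ 0.80757)
(X + p(P(-5/3, 4))) - 97 = (256/317 + (4 - (-5)/3)*(101 + (4 - (-5)/3))) - 97 = (256/317 + (4 - 1*(-5/3))*(101 + (4 - 1*(-5/3)))) - 97 = (256/317 + (4 + 5/3)*(101 + (4 + 5/3))) - 97 = (256/317 + 17*(101 + 17/3)/3) - 97 = (256/317 + (17/3)*(320/3)) - 97 = (256/317 + 5440/9) - 97 = 1726784/2853 - 97 = 1450043/2853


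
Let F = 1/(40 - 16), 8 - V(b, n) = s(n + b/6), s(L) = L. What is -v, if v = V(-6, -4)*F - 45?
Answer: 1067/24 ≈ 44.458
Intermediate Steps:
V(b, n) = 8 - n - b/6 (V(b, n) = 8 - (n + b/6) = 8 + (-n - b/6) = 8 - n - b/6)
F = 1/24 ≈ 0.041667
v = -1067/24 (v = (8 - 1*(-4) - 1/6*(-6))*(1/24) - 45 = (8 + 4 + 1)*(1/24) - 45 = 13*(1/24) - 45 = 13/24 - 45 = -1067/24 ≈ -44.458)
-v = -1*(-1067/24) = 1067/24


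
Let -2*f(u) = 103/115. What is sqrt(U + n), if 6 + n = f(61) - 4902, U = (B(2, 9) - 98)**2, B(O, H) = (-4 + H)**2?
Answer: sqrt(22247210)/230 ≈ 20.507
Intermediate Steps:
f(u) = -103/230 (f(u) = -103/(2*115) = -1/2*103/115 = -103/230)
U = 5329 (U = ((-4 + 9)**2 - 98)**2 = (5**2 - 98)**2 = (25 - 98)**2 = (-73)**2 = 5329)
n = -1128943/230 (n = -6 + (-103/230 - 4902) = -6 - 1127563/230 = -1128943/230 ≈ -4908.4)
sqrt(U + n) = sqrt(5329 - 1128943/230) = sqrt(96727/230) = sqrt(22247210)/230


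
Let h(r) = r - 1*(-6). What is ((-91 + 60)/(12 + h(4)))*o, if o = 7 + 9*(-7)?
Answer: 868/11 ≈ 78.909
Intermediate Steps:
h(r) = 6 + r (h(r) = r + 6 = 6 + r)
o = -56 (o = 7 - 63 = -56)
((-91 + 60)/(12 + h(4)))*o = ((-91 + 60)/(12 + (6 + 4)))*(-56) = -31/(12 + 10)*(-56) = -31/22*(-56) = 868/11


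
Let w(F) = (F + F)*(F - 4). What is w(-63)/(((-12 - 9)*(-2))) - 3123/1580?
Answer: 314457/1580 ≈ 199.02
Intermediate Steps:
w(F) = 2*F*(-4 + F) (w(F) = (2*F)*(-4 + F) = 2*F*(-4 + F))
w(-63)/(((-12 - 9)*(-2))) - 3123/1580 = (2*(-63)*(-4 - 63))/(((-12 - 9)*(-2))) - 3123/1580 = (2*(-63)*(-67))/((-21*(-2))) - 3123*1/1580 = 8442/42 - 3123/1580 = 8442*(1/42) - 3123/1580 = 201 - 3123/1580 = 314457/1580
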